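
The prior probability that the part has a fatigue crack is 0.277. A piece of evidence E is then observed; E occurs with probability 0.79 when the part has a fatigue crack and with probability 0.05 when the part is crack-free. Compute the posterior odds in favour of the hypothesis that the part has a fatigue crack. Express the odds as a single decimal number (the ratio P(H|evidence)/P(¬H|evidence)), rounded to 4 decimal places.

Prior odds = 0.277/(1−0.277) = 0.38313. In log-odds, ln(0.38313) = -0.95939.
Add log likelihood ratio: ln(15.800) = 2.7600.
Posterior log-odds = 1.8006, so posterior odds = exp(1.8006) = 6.0534.

Posterior odds ≈ 6.0534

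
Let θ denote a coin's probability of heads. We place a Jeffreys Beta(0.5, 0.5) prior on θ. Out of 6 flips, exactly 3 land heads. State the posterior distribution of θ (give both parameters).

Observing 3 successes and 3 failures updates Beta(0.5, 0.5) by adding the success and failure counts to the two shape parameters: α = 0.5+3 = 3.5, β = 0.5+3 = 3.5.

Posterior: Beta(3.5, 3.5)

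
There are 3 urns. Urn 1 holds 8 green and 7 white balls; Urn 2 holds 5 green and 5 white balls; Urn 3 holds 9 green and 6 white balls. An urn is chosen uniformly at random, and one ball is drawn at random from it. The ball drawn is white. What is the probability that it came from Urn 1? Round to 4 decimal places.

Posterior probability ≈ 0.3415

Tabulate prior·likelihood by source: [1] prior 0.333333, lik 0.4667, product 0.1556; [2] prior 0.333333, lik 0.5, product 0.1667; [3] prior 0.333333, lik 0.4, product 0.1333.
Normalizing constant = 0.45556; the posterior for Urn 1 is its product over the sum, 0.1556/0.45556 = 0.3415.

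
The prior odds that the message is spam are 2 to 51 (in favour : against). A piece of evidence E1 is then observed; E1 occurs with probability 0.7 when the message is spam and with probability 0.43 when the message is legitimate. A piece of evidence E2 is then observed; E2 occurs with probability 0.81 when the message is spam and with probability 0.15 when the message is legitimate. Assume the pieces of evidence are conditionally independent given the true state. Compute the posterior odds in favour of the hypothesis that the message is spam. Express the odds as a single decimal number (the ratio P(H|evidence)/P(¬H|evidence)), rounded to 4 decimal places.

Prior odds = 2/51 = 0.039216.
Likelihood ratio for E1 = 0.7/0.43 = 1.6279.
Likelihood ratio for E2 = 0.81/0.15 = 5.4000.
Posterior odds = prior odds × LR₁ × LR₂ = 0.34473.

Posterior odds ≈ 0.3447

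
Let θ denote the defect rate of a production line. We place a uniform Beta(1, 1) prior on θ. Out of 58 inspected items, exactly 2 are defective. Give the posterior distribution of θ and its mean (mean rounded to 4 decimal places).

Posterior: Beta(3, 57); mean ≈ 0.0500

The binomial likelihood is conjugate to the Beta prior: with 2 successes and 56 failures, the posterior is Beta(1+2, 1+56) = Beta(3, 57).
E[θ | data] = 3/(3+57) = 0.0500.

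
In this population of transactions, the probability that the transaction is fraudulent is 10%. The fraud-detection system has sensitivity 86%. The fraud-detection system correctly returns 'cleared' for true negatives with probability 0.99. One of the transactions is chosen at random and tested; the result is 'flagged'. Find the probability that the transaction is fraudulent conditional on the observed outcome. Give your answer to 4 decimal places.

P(H | E) ≈ 0.9053

Write H for 'the transaction is fraudulent'. Prior odds H:¬H = 0.1/0.9 = 0.11111. For the 'flagged' outcome, the likelihood ratio is 0.86/0.01 = 86.000.
Posterior odds = 0.11111 × 86.000 = 9.5556, so P(H|E) = 9.5556/(1+9.5556) = 0.9053.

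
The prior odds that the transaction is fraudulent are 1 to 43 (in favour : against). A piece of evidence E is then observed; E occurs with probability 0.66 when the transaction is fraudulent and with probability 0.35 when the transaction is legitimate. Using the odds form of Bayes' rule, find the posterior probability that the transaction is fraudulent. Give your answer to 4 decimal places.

Posterior probability ≈ 0.0420

Prior odds = 1/43 = 0.023256.
Likelihood ratio for E = 0.66/0.35 = 1.8857.
Posterior odds = prior odds × LR = 0.043854.
Posterior probability = odds/(1+odds) = 0.043854/1.0439 = 0.0420.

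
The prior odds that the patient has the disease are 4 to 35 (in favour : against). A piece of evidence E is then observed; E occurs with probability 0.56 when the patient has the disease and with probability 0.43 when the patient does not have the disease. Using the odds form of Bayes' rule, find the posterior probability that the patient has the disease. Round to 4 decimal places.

Posterior probability ≈ 0.1296

Prior odds = 4/35 = 0.11429.
Likelihood ratio for E = 0.56/0.43 = 1.3023.
Posterior odds = prior odds × LR = 0.14884.
Posterior probability = odds/(1+odds) = 0.14884/1.1488 = 0.1296.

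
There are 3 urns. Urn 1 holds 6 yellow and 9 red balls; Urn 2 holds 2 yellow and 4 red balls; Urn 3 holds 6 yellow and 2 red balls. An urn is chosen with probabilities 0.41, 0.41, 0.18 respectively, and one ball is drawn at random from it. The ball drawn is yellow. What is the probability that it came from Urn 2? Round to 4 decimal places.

Posterior probability ≈ 0.3137

Tabulate prior·likelihood by source: [1] prior 0.41, lik 0.4, product 0.1640; [2] prior 0.41, lik 0.3333, product 0.1367; [3] prior 0.18, lik 0.75, product 0.1350.
Normalizing constant = 0.43567; the posterior for Urn 2 is its product over the sum, 0.1367/0.43567 = 0.3137.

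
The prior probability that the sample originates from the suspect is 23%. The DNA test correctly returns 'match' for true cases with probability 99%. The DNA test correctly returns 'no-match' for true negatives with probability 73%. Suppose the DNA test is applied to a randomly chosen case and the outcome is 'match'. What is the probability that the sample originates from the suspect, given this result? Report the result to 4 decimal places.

Let H be the event that the sample originates from the suspect. P(H) = 0.23, so P(¬H) = 0.77. With E the 'match' result, P(E|H) = 0.99 and P(E|¬H) = 0.27.
P(E) = 0.99·0.23 + 0.27·0.77 = 0.22770 + 0.20790 = 0.43560.
By Bayes' theorem, P(H|E) = 0.22770 / 0.43560 = 0.5227.

P(H | E) ≈ 0.5227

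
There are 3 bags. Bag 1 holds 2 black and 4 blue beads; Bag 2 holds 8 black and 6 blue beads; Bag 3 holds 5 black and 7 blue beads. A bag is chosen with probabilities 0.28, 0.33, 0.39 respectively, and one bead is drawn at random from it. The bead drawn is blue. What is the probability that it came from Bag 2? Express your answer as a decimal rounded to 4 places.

P(blue|Bag 1) = 0.6667; P(blue|Bag 2) = 0.4286; P(blue|Bag 3) = 0.5833.
Prior × likelihood for each source: 0.28·0.6667=0.1867, 0.33·0.4286=0.1414, 0.39·0.5833=0.2275. Summing gives P(blue) = 0.55560.
P(Bag 2 | blue) = 0.1414 / 0.55560 = 0.2546.

Posterior probability ≈ 0.2546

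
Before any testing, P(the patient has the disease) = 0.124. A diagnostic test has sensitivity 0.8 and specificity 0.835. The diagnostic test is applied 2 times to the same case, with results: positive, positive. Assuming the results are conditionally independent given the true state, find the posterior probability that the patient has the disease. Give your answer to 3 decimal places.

With H the event that the patient has the disease, the joint likelihood of the observed sequence is P(data|H) = 0.8·0.8 = 0.64000 and P(data|¬H) = 0.165·0.165 = 0.027225.
Bayes: P(H|data) = 0.124·0.64000 / (0.124·0.64000 + 0.876·0.027225) = 0.079360/0.10321 = 0.7689.

Posterior P(H) ≈ 0.769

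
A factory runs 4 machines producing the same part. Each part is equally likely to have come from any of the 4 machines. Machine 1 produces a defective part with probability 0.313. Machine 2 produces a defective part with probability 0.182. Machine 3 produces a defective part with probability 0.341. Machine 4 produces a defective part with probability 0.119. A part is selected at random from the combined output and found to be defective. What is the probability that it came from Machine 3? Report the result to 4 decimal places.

Posterior probability ≈ 0.3571

P(defective|M1) = 0.313; P(defective|M2) = 0.182; P(defective|M3) = 0.341; P(defective|M4) = 0.119.
Prior × likelihood for each source: 0.25·0.313=0.07825, 0.25·0.182=0.04550, 0.25·0.341=0.08525, 0.25·0.119=0.02975. Summing gives P(defective) = 0.23875.
P(Machine 3 | defective) = 0.08525 / 0.23875 = 0.3571.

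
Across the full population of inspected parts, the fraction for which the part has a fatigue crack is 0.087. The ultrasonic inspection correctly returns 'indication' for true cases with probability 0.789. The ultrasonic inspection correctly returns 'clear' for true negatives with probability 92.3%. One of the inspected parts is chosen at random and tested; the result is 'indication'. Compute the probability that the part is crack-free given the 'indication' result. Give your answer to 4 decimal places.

P(¬H | E) ≈ 0.5060

Write H for 'the part has a fatigue crack'. Prior odds H:¬H = 0.087/0.913 = 0.095290. For the 'indication' outcome, the likelihood ratio is 0.789/0.077 = 10.247.
Posterior odds = 0.095290 × 10.247 = 0.97642, so P(H|E) = 0.97642/(1+0.97642) = 0.4940. Then P(¬H|E) = 1 − 0.4940 = 0.5060.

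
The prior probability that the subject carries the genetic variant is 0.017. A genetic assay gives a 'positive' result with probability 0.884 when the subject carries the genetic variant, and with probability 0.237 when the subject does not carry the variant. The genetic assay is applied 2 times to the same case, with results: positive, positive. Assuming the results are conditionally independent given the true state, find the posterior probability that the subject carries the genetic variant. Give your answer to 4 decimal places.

Posterior P(H) ≈ 0.1939

Let H be the event that the subject carries the genetic variant; start with P(H) = 0.017. P('positive'|H) = 0.884, P('positive'|¬H) = 0.237.
Update on result 1 ('positive'): P(H) ← 0.884·0.0170 / (0.884·0.0170 + 0.237·0.9830) = 0.015028/0.24800 = 0.0606.
Update on result 2 ('positive'): P(H) ← 0.884·0.0606 / (0.884·0.0606 + 0.237·0.9394) = 0.053568/0.27621 = 0.1939.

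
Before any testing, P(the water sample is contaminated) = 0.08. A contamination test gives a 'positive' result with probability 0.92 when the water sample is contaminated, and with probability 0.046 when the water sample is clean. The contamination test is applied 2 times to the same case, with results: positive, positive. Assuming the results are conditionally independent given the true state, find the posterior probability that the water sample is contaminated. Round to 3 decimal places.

Let H be the event that the water sample is contaminated; start with P(H) = 0.08. P('positive'|H) = 0.92, P('positive'|¬H) = 0.046.
Update on result 1 ('positive'): P(H) ← 0.92·0.0800 / (0.92·0.0800 + 0.046·0.9200) = 0.073600/0.11592 = 0.6349.
Update on result 2 ('positive'): P(H) ← 0.92·0.6349 / (0.92·0.6349 + 0.046·0.3651) = 0.58413/0.60092 = 0.9721.

Posterior P(H) ≈ 0.972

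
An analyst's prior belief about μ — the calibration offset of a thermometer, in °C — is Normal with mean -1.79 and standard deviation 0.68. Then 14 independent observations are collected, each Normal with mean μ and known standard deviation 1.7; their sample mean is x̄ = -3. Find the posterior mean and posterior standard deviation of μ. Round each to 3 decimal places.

Posterior mean ≈ -2.627; posterior SD ≈ 0.378

Prior precision 1/τ₀² = 1/0.68² = 2.16263; data precision n/σ² = 14/1.7² = 4.84429.
Posterior precision = 2.16263 + 4.84429 = 7.00692, giving posterior SD = 1/√7.00692 = 0.378.
Posterior mean = (2.16263·-1.79 + 4.84429·-3) / 7.00692 = -2.627.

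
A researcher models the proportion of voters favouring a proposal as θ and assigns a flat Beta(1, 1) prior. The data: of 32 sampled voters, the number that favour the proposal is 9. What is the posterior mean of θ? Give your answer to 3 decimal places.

The binomial likelihood is conjugate to the Beta prior: with 9 successes and 23 failures, the posterior is Beta(1+9, 1+23) = Beta(10, 24).
Posterior mean = α/(α+β) = 10/34 = 0.294.

Posterior mean ≈ 0.294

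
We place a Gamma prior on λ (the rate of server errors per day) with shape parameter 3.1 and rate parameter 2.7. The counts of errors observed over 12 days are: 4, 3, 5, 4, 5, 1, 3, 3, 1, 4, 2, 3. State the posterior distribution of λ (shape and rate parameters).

Total count ∑xᵢ = 38 over n = 12 days.
Gamma is conjugate to the Poisson likelihood: posterior is Gamma(shape = 3.1+38 = 41.1, rate = 2.7+12 = 14.7).

Posterior: Gamma(shape=41.1, rate=14.7)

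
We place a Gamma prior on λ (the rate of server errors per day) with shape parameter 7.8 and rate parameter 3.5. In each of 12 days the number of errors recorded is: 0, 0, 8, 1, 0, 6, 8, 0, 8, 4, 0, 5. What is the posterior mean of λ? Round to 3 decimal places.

Posterior mean ≈ 3.084

Total count ∑xᵢ = 40 over n = 12 days.
Gamma is conjugate to the Poisson likelihood: posterior is Gamma(shape = 7.8+40 = 47.8, rate = 3.5+12 = 15.5).
Posterior mean = shape/rate = 47.8/15.5 = 3.084.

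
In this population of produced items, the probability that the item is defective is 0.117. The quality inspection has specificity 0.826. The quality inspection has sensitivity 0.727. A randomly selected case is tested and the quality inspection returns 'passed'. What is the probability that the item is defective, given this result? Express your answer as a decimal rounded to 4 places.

P(H | E) ≈ 0.0420

Let H be the event that the item is defective. P(H) = 0.117, so P(¬H) = 0.883. With E the 'passed' result, P(E|H) = 0.273 and P(E|¬H) = 0.826.
P(E) = 0.273·0.117 + 0.826·0.883 = 0.031941 + 0.72936 = 0.76130.
By Bayes' theorem, P(H|E) = 0.031941 / 0.76130 = 0.0420.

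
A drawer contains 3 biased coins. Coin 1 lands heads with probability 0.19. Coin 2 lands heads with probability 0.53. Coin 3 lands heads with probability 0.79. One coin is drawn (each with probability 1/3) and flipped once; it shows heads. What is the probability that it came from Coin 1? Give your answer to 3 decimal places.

Tabulate prior·likelihood by source: [1] prior 0.333333, lik 0.19, product 0.06333; [2] prior 0.333333, lik 0.53, product 0.1767; [3] prior 0.333333, lik 0.79, product 0.2633.
Normalizing constant = 0.50333; the posterior for Coin 1 is its product over the sum, 0.06333/0.50333 = 0.126.

Posterior probability ≈ 0.126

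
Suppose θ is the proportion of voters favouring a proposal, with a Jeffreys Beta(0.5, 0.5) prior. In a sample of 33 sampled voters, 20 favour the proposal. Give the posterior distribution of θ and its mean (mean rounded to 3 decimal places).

Posterior: Beta(20.5, 13.5); mean ≈ 0.603

The binomial likelihood is conjugate to the Beta prior: with 20 successes and 13 failures, the posterior is Beta(0.5+20, 0.5+13) = Beta(20.5, 13.5).
Posterior mean = α/(α+β) = 20.5/34 = 0.603.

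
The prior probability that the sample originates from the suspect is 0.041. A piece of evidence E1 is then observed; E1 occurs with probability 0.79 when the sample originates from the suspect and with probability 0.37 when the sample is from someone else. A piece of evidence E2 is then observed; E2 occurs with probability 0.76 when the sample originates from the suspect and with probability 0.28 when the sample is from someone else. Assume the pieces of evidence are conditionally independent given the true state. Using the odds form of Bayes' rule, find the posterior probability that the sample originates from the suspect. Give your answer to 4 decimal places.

Posterior probability ≈ 0.1986

Prior odds = 0.041/(1−0.041) = 0.042753. In log-odds, ln(0.042753) = -3.1523.
Add log likelihood ratios: ln(2.1351) + ln(2.7143) = 1.7571.
Posterior log-odds = -1.3953, so posterior odds = exp(-1.3953) = 0.24777. Converting, P(H|E) = 0.24777/1.2478 = 0.1986.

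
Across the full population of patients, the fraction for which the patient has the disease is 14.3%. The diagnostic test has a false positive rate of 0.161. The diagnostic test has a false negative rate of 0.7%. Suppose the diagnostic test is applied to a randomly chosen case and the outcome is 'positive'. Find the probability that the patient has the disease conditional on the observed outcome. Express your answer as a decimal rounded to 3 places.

Let H be the event that the patient has the disease. P(H) = 0.143, so P(¬H) = 0.857. With E the 'positive' result, P(E|H) = 0.993 and P(E|¬H) = 0.161.
P(E) = 0.993·0.143 + 0.161·0.857 = 0.14200 + 0.13798 = 0.27998.
By Bayes' theorem, P(H|E) = 0.14200 / 0.27998 = 0.507.

P(H | E) ≈ 0.507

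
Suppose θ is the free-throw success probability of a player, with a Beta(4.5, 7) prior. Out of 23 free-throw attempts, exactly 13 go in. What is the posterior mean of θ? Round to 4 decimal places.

The binomial likelihood is conjugate to the Beta prior: with 13 successes and 10 failures, the posterior is Beta(4.5+13, 7+10) = Beta(17.5, 17).
Posterior mean = α/(α+β) = 17.5/34.5 = 0.5072.

Posterior mean ≈ 0.5072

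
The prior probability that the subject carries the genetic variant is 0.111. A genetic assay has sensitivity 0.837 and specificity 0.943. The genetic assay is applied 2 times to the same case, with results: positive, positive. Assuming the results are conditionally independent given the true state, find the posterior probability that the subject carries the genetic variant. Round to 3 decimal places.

Posterior P(H) ≈ 0.964

Let H be the event that the subject carries the genetic variant; start with P(H) = 0.111. P('positive'|H) = 0.837, P('positive'|¬H) = 0.057.
Update on result 1 ('positive'): P(H) ← 0.837·0.1110 / (0.837·0.1110 + 0.057·0.8890) = 0.092907/0.14358 = 0.6471.
Update on result 2 ('positive'): P(H) ← 0.837·0.6471 / (0.837·0.6471 + 0.057·0.3529) = 0.54160/0.56172 = 0.9642.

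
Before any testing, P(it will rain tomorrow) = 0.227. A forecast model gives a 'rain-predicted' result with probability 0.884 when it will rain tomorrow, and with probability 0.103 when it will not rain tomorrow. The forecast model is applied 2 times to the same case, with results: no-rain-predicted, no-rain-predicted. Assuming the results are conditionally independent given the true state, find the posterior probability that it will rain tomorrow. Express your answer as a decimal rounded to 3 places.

Posterior P(H) ≈ 0.005

Let H be the event that it will rain tomorrow; start with P(H) = 0.227. P('rain-predicted'|H) = 0.884, P('rain-predicted'|¬H) = 0.103.
Update on result 1 ('no-rain-predicted'): P(H) ← 0.116·0.2270 / (0.116·0.2270 + 0.897·0.7730) = 0.026332/0.71971 = 0.0366.
Update on result 2 ('no-rain-predicted'): P(H) ← 0.116·0.0366 / (0.116·0.0366 + 0.897·0.9634) = 0.0042441/0.86843 = 0.0049.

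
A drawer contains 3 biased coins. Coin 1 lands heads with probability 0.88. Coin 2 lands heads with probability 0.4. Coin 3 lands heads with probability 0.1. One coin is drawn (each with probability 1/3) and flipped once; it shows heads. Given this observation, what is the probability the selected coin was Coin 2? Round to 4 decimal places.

Tabulate prior·likelihood by source: [1] prior 0.333333, lik 0.88, product 0.2933; [2] prior 0.333333, lik 0.4, product 0.1333; [3] prior 0.333333, lik 0.1, product 0.03333.
Normalizing constant = 0.46000; the posterior for Coin 2 is its product over the sum, 0.1333/0.46000 = 0.2899.

Posterior probability ≈ 0.2899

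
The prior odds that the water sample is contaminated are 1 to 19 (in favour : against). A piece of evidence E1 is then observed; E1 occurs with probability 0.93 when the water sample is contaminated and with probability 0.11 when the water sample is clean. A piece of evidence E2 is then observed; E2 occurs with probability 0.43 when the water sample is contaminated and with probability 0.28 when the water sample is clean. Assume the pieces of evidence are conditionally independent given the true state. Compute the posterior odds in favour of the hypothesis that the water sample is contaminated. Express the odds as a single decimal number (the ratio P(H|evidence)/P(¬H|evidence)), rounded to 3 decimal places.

Prior odds = 1/19 = 0.052632.
Likelihood ratio for E1 = 0.93/0.11 = 8.4545.
Likelihood ratio for E2 = 0.43/0.28 = 1.5357.
Posterior odds = prior odds × LR₁ × LR₂ = 0.68336.

Posterior odds ≈ 0.683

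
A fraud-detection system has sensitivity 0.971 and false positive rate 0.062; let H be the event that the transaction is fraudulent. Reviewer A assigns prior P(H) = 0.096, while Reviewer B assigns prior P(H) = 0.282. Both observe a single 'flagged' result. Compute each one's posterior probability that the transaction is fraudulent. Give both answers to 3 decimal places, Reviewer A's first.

Reviewer A: 0.625; Reviewer B: 0.860

P('+'|H) = 0.971, P('+'|¬H) = 0.062.
Reviewer A: numerator 0.971·0.096 = 0.093216; evidence = 0.093216+0.062·0.904 = 0.14926; posterior = 0.625.
Reviewer B: numerator 0.971·0.282 = 0.27382; evidence = 0.27382+0.062·0.718 = 0.31834; posterior = 0.860.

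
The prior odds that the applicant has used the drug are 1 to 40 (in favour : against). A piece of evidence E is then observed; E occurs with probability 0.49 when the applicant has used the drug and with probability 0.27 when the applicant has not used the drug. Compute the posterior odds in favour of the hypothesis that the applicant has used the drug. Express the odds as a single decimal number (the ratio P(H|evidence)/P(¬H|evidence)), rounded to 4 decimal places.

Prior odds = 1/40 = 0.025000.
Likelihood ratio for E = 0.49/0.27 = 1.8148.
Posterior odds = prior odds × LR = 0.045370.

Posterior odds ≈ 0.0454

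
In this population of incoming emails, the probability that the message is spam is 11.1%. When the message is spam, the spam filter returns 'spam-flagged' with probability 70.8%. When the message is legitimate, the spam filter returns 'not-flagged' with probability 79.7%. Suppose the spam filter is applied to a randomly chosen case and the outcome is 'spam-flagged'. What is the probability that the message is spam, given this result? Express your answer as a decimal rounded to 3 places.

P(H | E) ≈ 0.303

Write H for 'the message is spam'. Prior odds H:¬H = 0.111/0.889 = 0.12486. For the 'spam-flagged' outcome, the likelihood ratio is 0.708/0.203 = 3.4877.
Posterior odds = 0.12486 × 3.4877 = 0.43547, so P(H|E) = 0.43547/(1+0.43547) = 0.303.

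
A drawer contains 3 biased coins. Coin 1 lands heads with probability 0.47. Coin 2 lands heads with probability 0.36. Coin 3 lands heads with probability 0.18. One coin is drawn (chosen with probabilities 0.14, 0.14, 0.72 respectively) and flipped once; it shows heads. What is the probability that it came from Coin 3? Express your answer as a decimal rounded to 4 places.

Posterior probability ≈ 0.5273

P(heads|C1) = 0.47; P(heads|C2) = 0.36; P(heads|C3) = 0.18.
Prior × likelihood for each source: 0.14·0.47=0.06580, 0.14·0.36=0.05040, 0.72·0.18=0.1296. Summing gives P(heads) = 0.24580.
P(Coin 3 | heads) = 0.1296 / 0.24580 = 0.5273.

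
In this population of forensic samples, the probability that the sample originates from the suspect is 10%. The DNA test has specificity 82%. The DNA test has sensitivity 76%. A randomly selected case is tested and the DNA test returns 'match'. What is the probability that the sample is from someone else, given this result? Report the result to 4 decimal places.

P(¬H | E) ≈ 0.6807

Write H for 'the sample originates from the suspect'. Prior odds H:¬H = 0.1/0.9 = 0.11111. For the 'match' outcome, the likelihood ratio is 0.76/0.18 = 4.2222.
Posterior odds = 0.11111 × 4.2222 = 0.46914, so P(H|E) = 0.46914/(1+0.46914) = 0.3193. Then P(¬H|E) = 1 − 0.3193 = 0.6807.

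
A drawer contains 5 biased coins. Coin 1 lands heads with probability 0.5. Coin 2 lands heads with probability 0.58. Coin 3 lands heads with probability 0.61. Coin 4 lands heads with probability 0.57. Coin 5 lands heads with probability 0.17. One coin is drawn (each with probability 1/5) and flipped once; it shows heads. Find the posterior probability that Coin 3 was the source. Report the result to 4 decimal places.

P(heads|C1) = 0.5; P(heads|C2) = 0.58; P(heads|C3) = 0.61; P(heads|C4) = 0.57; P(heads|C5) = 0.17.
Prior × likelihood for each source: 0.2·0.5=0.1000, 0.2·0.58=0.1160, 0.2·0.61=0.1220, 0.2·0.57=0.1140, 0.2·0.17=0.03400. Summing gives P(heads) = 0.48600.
P(Coin 3 | heads) = 0.1220 / 0.48600 = 0.2510.

Posterior probability ≈ 0.2510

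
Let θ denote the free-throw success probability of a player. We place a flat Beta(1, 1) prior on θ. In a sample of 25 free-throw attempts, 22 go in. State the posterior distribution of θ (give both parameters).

The binomial likelihood is conjugate to the Beta prior: with 22 successes and 3 failures, the posterior is Beta(1+22, 1+3) = Beta(23, 4).

Posterior: Beta(23, 4)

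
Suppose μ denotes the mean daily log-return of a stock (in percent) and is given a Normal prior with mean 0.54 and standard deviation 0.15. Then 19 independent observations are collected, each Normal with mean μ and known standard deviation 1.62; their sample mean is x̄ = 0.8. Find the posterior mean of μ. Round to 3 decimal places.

Prior precision 1/τ₀² = 1/0.15² = 44.4444; data precision n/σ² = 19/1.62² = 7.23975.
Posterior precision = 44.4444 + 7.23975 = 51.6842.
Posterior mean = (44.4444·0.54 + 7.23975·0.8) / 51.6842 = 0.576.

Posterior mean ≈ 0.576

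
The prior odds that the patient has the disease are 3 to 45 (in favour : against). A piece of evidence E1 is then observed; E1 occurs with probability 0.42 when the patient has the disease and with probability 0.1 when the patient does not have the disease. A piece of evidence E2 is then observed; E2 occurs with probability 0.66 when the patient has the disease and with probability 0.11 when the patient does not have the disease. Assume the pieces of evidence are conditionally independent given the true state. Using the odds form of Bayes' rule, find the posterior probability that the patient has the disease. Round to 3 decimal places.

Posterior probability ≈ 0.627

Prior odds = 3/45 = 0.066667. In log-odds, ln(0.066667) = -2.7081.
Add log likelihood ratios: ln(4.2000) + ln(6.0000) = 3.2268.
Posterior log-odds = 0.51879, so posterior odds = exp(0.51879) = 1.6800. Converting, P(H|E) = 1.6800/2.6800 = 0.627.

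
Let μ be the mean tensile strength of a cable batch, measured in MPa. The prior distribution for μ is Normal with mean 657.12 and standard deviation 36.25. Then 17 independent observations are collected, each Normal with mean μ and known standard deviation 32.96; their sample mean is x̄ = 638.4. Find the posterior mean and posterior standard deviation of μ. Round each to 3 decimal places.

Posterior mean ≈ 639.268; posterior SD ≈ 7.806

Prior precision 1/τ₀² = 1/36.25² = 0.00076100; data precision n/σ² = 17/32.96² = 0.0156486.
Posterior precision = 0.00076100 + 0.0156486 = 0.0164096, giving posterior SD = 1/√0.0164096 = 7.806.
Posterior mean = (0.00076100·657.12 + 0.0156486·638.4) / 0.0164096 = 639.268.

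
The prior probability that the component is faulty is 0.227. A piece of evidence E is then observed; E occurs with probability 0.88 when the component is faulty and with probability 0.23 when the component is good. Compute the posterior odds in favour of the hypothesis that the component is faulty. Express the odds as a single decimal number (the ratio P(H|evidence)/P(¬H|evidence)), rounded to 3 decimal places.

Posterior odds ≈ 1.124

Prior odds = 0.227/(1−0.227) = 0.29366. In log-odds, ln(0.29366) = -1.2253.
Add log likelihood ratio: ln(3.8261) = 1.3418.
Posterior log-odds = 0.11651, so posterior odds = exp(0.11651) = 1.1236.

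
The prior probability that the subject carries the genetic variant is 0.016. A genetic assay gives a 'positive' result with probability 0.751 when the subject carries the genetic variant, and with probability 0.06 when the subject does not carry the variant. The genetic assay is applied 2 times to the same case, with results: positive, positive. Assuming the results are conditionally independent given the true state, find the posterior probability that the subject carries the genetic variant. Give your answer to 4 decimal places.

Posterior P(H) ≈ 0.7181

With H the event that the subject carries the genetic variant, the joint likelihood of the observed sequence is P(data|H) = 0.751·0.751 = 0.56400 and P(data|¬H) = 0.06·0.06 = 0.0036000.
Bayes: P(H|data) = 0.016·0.56400 / (0.016·0.56400 + 0.984·0.0036000) = 0.0090240/0.012566 = 0.7181.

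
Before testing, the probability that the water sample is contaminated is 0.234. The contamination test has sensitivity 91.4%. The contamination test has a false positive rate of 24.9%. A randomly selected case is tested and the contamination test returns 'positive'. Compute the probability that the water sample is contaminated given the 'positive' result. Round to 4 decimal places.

Write H for 'the water sample is contaminated'. Prior odds H:¬H = 0.234/0.766 = 0.30548. For the 'positive' outcome, the likelihood ratio is 0.914/0.249 = 3.6707.
Posterior odds = 0.30548 × 3.6707 = 1.1213, so P(H|E) = 1.1213/(1+1.1213) = 0.5286.

P(H | E) ≈ 0.5286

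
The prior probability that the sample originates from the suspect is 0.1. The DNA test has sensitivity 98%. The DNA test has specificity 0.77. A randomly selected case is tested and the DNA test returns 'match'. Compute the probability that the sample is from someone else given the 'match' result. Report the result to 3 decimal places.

Let H be the event that the sample originates from the suspect. P(H) = 0.1, so P(¬H) = 0.9. With E the 'match' result, P(E|H) = 0.98 and P(E|¬H) = 0.23.
P(E) = 0.98·0.1 + 0.23·0.9 = 0.098000 + 0.20700 = 0.30500.
By Bayes' theorem, P(H|E) = 0.098000 / 0.30500 = 0.321. Hence P(¬H|E) = 1 − 0.321 = 0.679.

P(¬H | E) ≈ 0.679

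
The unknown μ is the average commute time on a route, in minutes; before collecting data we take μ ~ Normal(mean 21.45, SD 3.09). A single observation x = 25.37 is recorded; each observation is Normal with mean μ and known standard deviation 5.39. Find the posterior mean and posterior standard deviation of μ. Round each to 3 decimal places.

With known σ, the Normal prior is conjugate. Weight on the data is w = (n/σ²)/(n/σ² + 1/τ₀²) = 0.0344209/(0.0344209+0.104733) = 0.24736.
Posterior mean = w·x̄ + (1−w)·μ₀ = 0.24736·25.37 + 0.75264·21.45 = 22.420. Posterior variance = 1/(0.0344209+0.104733) = 7.18629, so SD = 2.681.

Posterior mean ≈ 22.420; posterior SD ≈ 2.681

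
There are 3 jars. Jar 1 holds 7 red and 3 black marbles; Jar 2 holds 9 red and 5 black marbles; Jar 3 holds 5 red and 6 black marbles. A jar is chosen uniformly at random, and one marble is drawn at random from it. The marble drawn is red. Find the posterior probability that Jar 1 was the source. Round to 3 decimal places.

Tabulate prior·likelihood by source: [1] prior 0.333333, lik 0.7, product 0.2333; [2] prior 0.333333, lik 0.6429, product 0.2143; [3] prior 0.333333, lik 0.4545, product 0.1515.
Normalizing constant = 0.59913; the posterior for Jar 1 is its product over the sum, 0.2333/0.59913 = 0.389.

Posterior probability ≈ 0.389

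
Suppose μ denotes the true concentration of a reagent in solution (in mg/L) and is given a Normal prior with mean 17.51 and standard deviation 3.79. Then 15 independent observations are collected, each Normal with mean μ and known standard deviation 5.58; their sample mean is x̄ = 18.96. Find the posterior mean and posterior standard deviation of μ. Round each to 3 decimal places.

With known σ, the Normal prior is conjugate. Weight on the data is w = (n/σ²)/(n/σ² + 1/τ₀²) = 0.481751/(0.481751+0.0696180) = 0.87374.
Posterior mean = w·x̄ + (1−w)·μ₀ = 0.87374·18.96 + 0.12626·17.51 = 18.777. Posterior variance = 1/(0.481751+0.0696180) = 1.81367, so SD = 1.347.

Posterior mean ≈ 18.777; posterior SD ≈ 1.347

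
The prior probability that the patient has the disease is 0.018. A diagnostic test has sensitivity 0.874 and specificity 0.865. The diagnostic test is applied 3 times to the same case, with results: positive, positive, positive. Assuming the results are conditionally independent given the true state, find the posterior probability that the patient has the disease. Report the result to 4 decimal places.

Posterior P(H) ≈ 0.8326

Let H be the event that the patient has the disease; start with P(H) = 0.018. P('positive'|H) = 0.874, P('positive'|¬H) = 0.135.
Update on result 1 ('positive'): P(H) ← 0.874·0.0180 / (0.874·0.0180 + 0.135·0.9820) = 0.015732/0.14830 = 0.1061.
Update on result 2 ('positive'): P(H) ← 0.874·0.1061 / (0.874·0.1061 + 0.135·0.8939) = 0.092715/0.21339 = 0.4345.
Update on result 3 ('positive'): P(H) ← 0.874·0.4345 / (0.874·0.4345 + 0.135·0.5655) = 0.37973/0.45608 = 0.8326.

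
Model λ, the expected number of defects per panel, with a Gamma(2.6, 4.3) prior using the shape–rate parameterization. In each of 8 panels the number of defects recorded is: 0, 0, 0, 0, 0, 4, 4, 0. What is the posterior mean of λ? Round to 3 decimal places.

Posterior mean ≈ 0.862

Total count ∑xᵢ = 8 over n = 8 panels.
Gamma is conjugate to the Poisson likelihood: posterior is Gamma(shape = 2.6+8 = 10.6, rate = 4.3+8 = 12.3).
Posterior mean = shape/rate = 10.6/12.3 = 0.862.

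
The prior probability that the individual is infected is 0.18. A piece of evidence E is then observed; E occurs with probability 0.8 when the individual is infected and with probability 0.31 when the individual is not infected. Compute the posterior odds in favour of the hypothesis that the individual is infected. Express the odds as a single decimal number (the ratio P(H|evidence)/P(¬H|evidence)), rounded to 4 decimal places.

Posterior odds ≈ 0.5665

Prior odds = 0.18/(1−0.18) = 0.21951. In log-odds, ln(0.21951) = -1.5163.
Add log likelihood ratio: ln(2.5806) = 0.94804.
Posterior log-odds = -0.56831, so posterior odds = exp(-0.56831) = 0.56648.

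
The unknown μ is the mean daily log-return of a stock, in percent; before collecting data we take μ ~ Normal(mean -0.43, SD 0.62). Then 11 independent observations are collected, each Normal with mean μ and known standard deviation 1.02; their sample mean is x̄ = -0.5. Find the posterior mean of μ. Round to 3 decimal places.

Prior precision 1/τ₀² = 1/0.62² = 2.60146; data precision n/σ² = 11/1.02² = 10.5729.
Posterior precision = 2.60146 + 10.5729 = 13.1743.
Posterior mean = (2.60146·-0.43 + 10.5729·-0.5) / 13.1743 = -0.486.

Posterior mean ≈ -0.486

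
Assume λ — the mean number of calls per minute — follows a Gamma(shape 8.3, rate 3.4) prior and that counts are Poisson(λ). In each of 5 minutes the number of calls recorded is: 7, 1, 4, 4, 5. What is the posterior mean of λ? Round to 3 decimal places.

Posterior mean ≈ 3.488

The Poisson likelihood adds the total count to the shape and the number of exposure periods to the rate. Here ∑xᵢ = 21 and n = 5, so shape 8.3→29.3 and rate 3.4→8.4.
Posterior mean = shape/rate = 29.3/8.4 = 3.488.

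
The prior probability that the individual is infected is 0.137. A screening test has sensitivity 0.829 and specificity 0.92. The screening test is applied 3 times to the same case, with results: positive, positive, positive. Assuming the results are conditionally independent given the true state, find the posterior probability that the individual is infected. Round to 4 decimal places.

Let H be the event that the individual is infected; start with P(H) = 0.137. P('positive'|H) = 0.829, P('positive'|¬H) = 0.08.
Update on result 1 ('positive'): P(H) ← 0.829·0.1370 / (0.829·0.1370 + 0.08·0.8630) = 0.11357/0.18261 = 0.6219.
Update on result 2 ('positive'): P(H) ← 0.829·0.6219 / (0.829·0.6219 + 0.08·0.3781) = 0.51558/0.54583 = 0.9446.
Update on result 3 ('positive'): P(H) ← 0.829·0.9446 / (0.829·0.9446 + 0.08·0.0554) = 0.78306/0.78750 = 0.9944.

Posterior P(H) ≈ 0.9944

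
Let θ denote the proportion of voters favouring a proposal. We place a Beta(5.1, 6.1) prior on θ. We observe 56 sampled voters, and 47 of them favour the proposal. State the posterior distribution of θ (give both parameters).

Posterior: Beta(52.1, 15.1)

Observing 47 successes and 9 failures updates Beta(5.1, 6.1) by adding the success and failure counts to the two shape parameters: α = 5.1+47 = 52.1, β = 6.1+9 = 15.1.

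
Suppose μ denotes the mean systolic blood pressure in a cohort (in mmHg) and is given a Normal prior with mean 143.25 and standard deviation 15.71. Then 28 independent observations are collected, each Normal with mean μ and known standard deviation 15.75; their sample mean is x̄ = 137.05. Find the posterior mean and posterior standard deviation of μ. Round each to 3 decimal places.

Posterior mean ≈ 137.265; posterior SD ≈ 2.924

Prior precision 1/τ₀² = 1/15.71² = 0.00405180; data precision n/σ² = 28/15.75² = 0.112875.
Posterior precision = 0.00405180 + 0.112875 = 0.116927, giving posterior SD = 1/√0.116927 = 2.924.
Posterior mean = (0.00405180·143.25 + 0.112875·137.05) / 0.116927 = 137.265.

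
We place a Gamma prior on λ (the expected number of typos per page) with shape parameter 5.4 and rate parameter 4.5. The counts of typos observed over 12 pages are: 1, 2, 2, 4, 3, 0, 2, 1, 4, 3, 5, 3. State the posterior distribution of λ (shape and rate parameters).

Posterior: Gamma(shape=35.4, rate=16.5)

The Poisson likelihood adds the total count to the shape and the number of exposure periods to the rate. Here ∑xᵢ = 30 and n = 12, so shape 5.4→35.4 and rate 4.5→16.5.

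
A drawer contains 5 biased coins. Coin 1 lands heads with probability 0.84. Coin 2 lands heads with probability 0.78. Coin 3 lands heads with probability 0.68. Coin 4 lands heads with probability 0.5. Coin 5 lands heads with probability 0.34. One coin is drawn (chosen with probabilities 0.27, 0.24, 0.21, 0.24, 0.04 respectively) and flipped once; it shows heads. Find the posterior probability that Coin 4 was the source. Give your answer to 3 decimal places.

P(heads|C1) = 0.84; P(heads|C2) = 0.78; P(heads|C3) = 0.68; P(heads|C4) = 0.5; P(heads|C5) = 0.34.
Prior × likelihood for each source: 0.27·0.84=0.2268, 0.24·0.78=0.1872, 0.21·0.68=0.1428, 0.24·0.5=0.1200, 0.04·0.34=0.01360. Summing gives P(heads) = 0.69040.
P(Coin 4 | heads) = 0.1200 / 0.69040 = 0.174.

Posterior probability ≈ 0.174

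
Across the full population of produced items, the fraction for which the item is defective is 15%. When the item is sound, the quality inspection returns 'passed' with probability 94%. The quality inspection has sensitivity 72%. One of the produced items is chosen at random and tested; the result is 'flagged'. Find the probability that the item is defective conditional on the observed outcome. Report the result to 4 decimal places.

P(H | E) ≈ 0.6792

Write H for 'the item is defective'. Prior odds H:¬H = 0.15/0.85 = 0.17647. For the 'flagged' outcome, the likelihood ratio is 0.72/0.06 = 12.000.
Posterior odds = 0.17647 × 12.000 = 2.1176, so P(H|E) = 2.1176/(1+2.1176) = 0.6792.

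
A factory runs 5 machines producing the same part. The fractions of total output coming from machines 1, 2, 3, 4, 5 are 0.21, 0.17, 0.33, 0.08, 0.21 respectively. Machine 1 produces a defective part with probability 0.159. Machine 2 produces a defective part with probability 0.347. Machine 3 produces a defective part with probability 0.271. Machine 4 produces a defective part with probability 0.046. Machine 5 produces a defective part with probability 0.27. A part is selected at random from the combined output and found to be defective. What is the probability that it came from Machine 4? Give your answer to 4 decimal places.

Posterior probability ≈ 0.0152

P(defective|M1) = 0.159; P(defective|M2) = 0.347; P(defective|M3) = 0.271; P(defective|M4) = 0.046; P(defective|M5) = 0.27.
Prior × likelihood for each source: 0.21·0.159=0.03339, 0.17·0.347=0.05899, 0.33·0.271=0.08943, 0.08·0.046=0.003680, 0.21·0.27=0.05670. Summing gives P(defective) = 0.24219.
P(Machine 4 | defective) = 0.003680 / 0.24219 = 0.0152.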